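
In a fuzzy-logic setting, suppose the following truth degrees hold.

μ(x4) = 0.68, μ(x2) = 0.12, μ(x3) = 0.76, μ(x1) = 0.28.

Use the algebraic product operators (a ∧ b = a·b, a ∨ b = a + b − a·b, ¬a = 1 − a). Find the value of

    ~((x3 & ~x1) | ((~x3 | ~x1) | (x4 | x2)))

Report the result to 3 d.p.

0.027

~x1 = 1 − 0.2800 = 0.7200
x3 & ~x1 = a·b on (0.7600, 0.7200) = 0.5472
~x3 = 1 − 0.7600 = 0.2400
~x1 = 1 − 0.2800 = 0.7200
~x3 | ~x1 = a + b − a·b on (0.2400, 0.7200) = 0.7872
x4 | x2 = a + b − a·b on (0.6800, 0.1200) = 0.7184
(~x3 | ~x1) | (x4 | x2) = a + b − a·b on (0.7872, 0.7184) = 0.9401
(x3 & ~x1) | ((~x3 | ~x1) | (x4 | x2)) = a + b − a·b on (0.5472, 0.9401) = 0.9729
~((x3 & ~x1) | ((~x3 | ~x1) | (x4 | x2))) = 1 − 0.9729 = 0.0271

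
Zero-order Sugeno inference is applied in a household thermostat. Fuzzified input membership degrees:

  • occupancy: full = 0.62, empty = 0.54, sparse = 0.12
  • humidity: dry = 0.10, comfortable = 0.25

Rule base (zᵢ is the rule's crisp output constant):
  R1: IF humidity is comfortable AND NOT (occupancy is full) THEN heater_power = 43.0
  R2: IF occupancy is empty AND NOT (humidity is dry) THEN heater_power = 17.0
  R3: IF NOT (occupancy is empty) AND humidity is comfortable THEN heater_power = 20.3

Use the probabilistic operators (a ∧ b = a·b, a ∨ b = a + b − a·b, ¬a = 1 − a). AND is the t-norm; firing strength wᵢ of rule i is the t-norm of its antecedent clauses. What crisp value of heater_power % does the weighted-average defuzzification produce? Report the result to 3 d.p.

21.094

R1 (z=43.0): comfortable=0.25, ¬full=1−0.62=0.38; AND[a·b] → w = 0.0950
R2 (z=17.0): empty=0.54, ¬dry=1−0.10=0.90; AND[a·b] → w = 0.4860
R3 (z=20.3): ¬empty=1−0.54=0.46, comfortable=0.25; AND[a·b] → w = 0.1150
Weighted average = (0.0950·43.0 + 0.4860·17.0 + 0.1150·20.3) / (0.0950 + 0.4860 + 0.1150)
  = 14.6815 / 0.6960 = 21.094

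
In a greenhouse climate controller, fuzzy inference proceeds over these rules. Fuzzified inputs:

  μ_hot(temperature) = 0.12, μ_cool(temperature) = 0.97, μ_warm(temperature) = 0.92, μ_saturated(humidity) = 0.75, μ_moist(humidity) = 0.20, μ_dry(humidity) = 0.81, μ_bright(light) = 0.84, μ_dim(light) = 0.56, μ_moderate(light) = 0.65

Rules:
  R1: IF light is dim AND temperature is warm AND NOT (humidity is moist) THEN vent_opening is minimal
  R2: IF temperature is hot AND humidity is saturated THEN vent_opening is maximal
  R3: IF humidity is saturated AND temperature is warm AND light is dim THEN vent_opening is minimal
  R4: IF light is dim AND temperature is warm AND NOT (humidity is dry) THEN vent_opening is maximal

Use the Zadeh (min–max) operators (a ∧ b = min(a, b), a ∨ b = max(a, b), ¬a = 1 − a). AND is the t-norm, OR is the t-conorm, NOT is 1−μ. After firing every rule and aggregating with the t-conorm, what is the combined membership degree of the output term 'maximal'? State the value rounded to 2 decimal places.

R1: dim=0.56, warm=0.92, ¬moist=1−0.20=0.80; AND[min(a, b)] → w = 0.56
R2: hot=0.12, saturated=0.75; AND[min(a, b)] → w = 0.12
R3: saturated=0.75, warm=0.92, dim=0.56; AND[min(a, b)] → w = 0.56
R4: dim=0.56, warm=0.92, ¬dry=1−0.81=0.19; AND[min(a, b)] → w = 0.19
Rules with consequent 'maximal': {R2, R4} → strengths 0.12, 0.19
Aggregate via t-conorm [max(a, b)]: 0.19

0.19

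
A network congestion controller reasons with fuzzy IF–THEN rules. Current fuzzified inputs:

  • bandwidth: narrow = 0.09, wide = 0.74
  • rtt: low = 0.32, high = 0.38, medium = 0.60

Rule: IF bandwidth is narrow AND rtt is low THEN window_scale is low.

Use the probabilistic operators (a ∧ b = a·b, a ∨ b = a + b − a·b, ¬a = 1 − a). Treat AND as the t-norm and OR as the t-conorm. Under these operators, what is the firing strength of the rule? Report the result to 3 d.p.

0.029

firing strength: narrow=0.09, low=0.32; AND[a·b] → w = 0.0288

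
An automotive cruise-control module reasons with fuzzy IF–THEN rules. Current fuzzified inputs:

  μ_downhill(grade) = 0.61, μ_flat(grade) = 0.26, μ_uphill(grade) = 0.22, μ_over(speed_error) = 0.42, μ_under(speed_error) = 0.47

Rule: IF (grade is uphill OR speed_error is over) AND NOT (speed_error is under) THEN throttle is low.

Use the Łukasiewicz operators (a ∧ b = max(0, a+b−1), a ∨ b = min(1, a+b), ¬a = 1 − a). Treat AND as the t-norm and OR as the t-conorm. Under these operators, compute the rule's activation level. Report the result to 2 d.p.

0.17

firing strength: (uphill=0.22 OR over=0.42) = 0.64; AND[max(0, a+b−1)] with ¬under=1−0.47=0.53 → w = 0.17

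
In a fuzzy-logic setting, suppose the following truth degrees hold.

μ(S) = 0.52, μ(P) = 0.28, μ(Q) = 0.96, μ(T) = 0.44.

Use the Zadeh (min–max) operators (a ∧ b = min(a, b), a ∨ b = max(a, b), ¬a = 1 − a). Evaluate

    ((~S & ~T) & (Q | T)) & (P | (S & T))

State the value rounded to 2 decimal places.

~S = 1 − 0.52 = 0.48
~T = 1 − 0.44 = 0.56
~S & ~T = min(a, b) on (0.48, 0.56) = 0.48
Q | T = max(a, b) on (0.96, 0.44) = 0.96
(~S & ~T) & (Q | T) = min(a, b) on (0.48, 0.96) = 0.48
S & T = min(a, b) on (0.52, 0.44) = 0.44
P | (S & T) = max(a, b) on (0.28, 0.44) = 0.44
((~S & ~T) & (Q | T)) & (P | (S & T)) = min(a, b) on (0.48, 0.44) = 0.44

0.44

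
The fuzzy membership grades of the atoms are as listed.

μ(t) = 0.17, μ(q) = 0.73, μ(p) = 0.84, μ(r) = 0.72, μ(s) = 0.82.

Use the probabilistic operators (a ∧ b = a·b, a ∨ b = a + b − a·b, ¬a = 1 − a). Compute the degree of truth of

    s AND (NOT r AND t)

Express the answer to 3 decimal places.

NOT r = 1 − 0.7200 = 0.2800
NOT r AND t = a·b on (0.2800, 0.1700) = 0.0476
s AND (NOT r AND t) = a·b on (0.8200, 0.0476) = 0.0390

0.039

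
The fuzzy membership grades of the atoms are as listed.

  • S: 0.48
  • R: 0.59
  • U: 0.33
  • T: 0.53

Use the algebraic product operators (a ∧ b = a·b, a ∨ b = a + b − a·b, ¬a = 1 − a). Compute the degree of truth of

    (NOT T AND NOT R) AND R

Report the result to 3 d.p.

NOT T = 1 − 0.5300 = 0.4700
NOT R = 1 − 0.5900 = 0.4100
NOT T AND NOT R = a·b on (0.4700, 0.4100) = 0.1927
(NOT T AND NOT R) AND R = a·b on (0.1927, 0.5900) = 0.1137

0.114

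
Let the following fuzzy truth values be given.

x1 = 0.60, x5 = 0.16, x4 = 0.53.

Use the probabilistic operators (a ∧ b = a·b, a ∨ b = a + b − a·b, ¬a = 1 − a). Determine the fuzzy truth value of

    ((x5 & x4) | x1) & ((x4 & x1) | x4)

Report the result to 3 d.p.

x5 & x4 = a·b on (0.1600, 0.5300) = 0.0848
(x5 & x4) | x1 = a + b − a·b on (0.0848, 0.6000) = 0.6339
x4 & x1 = a·b on (0.5300, 0.6000) = 0.3180
(x4 & x1) | x4 = a + b − a·b on (0.3180, 0.5300) = 0.6795
((x5 & x4) | x1) & ((x4 & x1) | x4) = a·b on (0.6339, 0.6795) = 0.4307

0.431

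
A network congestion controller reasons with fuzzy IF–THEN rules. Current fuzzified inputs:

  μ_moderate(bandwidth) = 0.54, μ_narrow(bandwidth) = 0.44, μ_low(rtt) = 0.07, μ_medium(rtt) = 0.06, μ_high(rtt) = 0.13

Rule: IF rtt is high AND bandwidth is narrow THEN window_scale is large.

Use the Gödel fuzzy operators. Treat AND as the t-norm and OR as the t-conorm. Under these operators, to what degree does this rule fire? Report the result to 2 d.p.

0.13

firing strength: high=0.13, narrow=0.44; AND[min(a, b)] → w = 0.13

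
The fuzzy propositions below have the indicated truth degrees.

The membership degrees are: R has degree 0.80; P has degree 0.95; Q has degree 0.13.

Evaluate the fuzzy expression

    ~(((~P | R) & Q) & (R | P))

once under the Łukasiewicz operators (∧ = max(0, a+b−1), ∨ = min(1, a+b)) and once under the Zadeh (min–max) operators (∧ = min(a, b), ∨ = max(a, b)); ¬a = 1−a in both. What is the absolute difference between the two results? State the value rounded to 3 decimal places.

0.130

Under Łukasiewicz:
  ~P = 1 − 0.95 = 0.05
  ~P | R = min(1, a+b) on (0.05, 0.80) = 0.85
  (~P | R) & Q = max(0, a+b−1) on (0.85, 0.13) = 0.00
  R | P = min(1, a+b) on (0.80, 0.95) = 1.00
  ((~P | R) & Q) & (R | P) = max(0, a+b−1) on (0.00, 1.00) = 0.00
  ~(((~P | R) & Q) & (R | P)) = 1 − 0.00 = 1.00
  → value = 1.0000
Under Zadeh (min–max):
  ~P = 1 − 0.95 = 0.05
  ~P | R = max(a, b) on (0.05, 0.80) = 0.80
  (~P | R) & Q = min(a, b) on (0.80, 0.13) = 0.13
  R | P = max(a, b) on (0.80, 0.95) = 0.95
  ((~P | R) & Q) & (R | P) = min(a, b) on (0.13, 0.95) = 0.13
  ~(((~P | R) & Q) & (R | P)) = 1 − 0.13 = 0.87
  → value = 0.8700
|1.0000 − 0.8700| = 0.130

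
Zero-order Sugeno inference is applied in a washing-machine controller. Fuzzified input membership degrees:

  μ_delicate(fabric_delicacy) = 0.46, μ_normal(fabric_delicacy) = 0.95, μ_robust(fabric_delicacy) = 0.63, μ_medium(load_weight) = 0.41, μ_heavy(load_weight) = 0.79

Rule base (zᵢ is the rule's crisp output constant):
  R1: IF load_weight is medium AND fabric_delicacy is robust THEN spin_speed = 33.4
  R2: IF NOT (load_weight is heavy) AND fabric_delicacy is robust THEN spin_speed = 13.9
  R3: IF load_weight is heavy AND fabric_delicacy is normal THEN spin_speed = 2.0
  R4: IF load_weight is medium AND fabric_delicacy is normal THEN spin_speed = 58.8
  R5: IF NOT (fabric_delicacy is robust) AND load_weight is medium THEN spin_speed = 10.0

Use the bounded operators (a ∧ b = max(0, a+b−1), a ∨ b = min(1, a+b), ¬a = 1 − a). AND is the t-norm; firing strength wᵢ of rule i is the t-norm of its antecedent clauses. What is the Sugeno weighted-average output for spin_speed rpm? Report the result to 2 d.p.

R1 (z=33.4): medium=0.41, robust=0.63; AND[max(0, a+b−1)] → w = 0.04
R2 (z=13.9): ¬heavy=1−0.79=0.21, robust=0.63; AND[max(0, a+b−1)] → w = 0.00
R3 (z=2.0): heavy=0.79, normal=0.95; AND[max(0, a+b−1)] → w = 0.74
R4 (z=58.8): medium=0.41, normal=0.95; AND[max(0, a+b−1)] → w = 0.36
R5 (z=10.0): ¬robust=1−0.63=0.37, medium=0.41; AND[max(0, a+b−1)] → w = 0.00
Weighted average = (0.04·33.4 + 0.00·13.9 + 0.74·2.0 + 0.36·58.8 + 0.00·10.0) / (0.04 + 0.00 + 0.74 + 0.36 + 0.00)
  = 23.9840 / 1.1400 = 21.04

21.04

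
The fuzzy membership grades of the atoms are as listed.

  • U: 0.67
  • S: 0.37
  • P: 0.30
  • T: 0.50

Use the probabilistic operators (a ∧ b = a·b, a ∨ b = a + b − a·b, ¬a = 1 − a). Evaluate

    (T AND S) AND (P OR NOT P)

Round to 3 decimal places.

0.146

T AND S = a·b on (0.5000, 0.3700) = 0.1850
NOT P = 1 − 0.3000 = 0.7000
P OR NOT P = a + b − a·b on (0.3000, 0.7000) = 0.7900
(T AND S) AND (P OR NOT P) = a·b on (0.1850, 0.7900) = 0.1462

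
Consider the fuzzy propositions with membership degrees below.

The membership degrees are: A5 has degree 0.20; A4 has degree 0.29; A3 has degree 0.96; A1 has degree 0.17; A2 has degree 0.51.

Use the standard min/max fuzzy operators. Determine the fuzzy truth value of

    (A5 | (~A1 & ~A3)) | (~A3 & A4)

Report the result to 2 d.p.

~A1 = 1 − 0.17 = 0.83
~A3 = 1 − 0.96 = 0.04
~A1 & ~A3 = min(a, b) on (0.83, 0.04) = 0.04
A5 | (~A1 & ~A3) = max(a, b) on (0.20, 0.04) = 0.20
~A3 = 1 − 0.96 = 0.04
~A3 & A4 = min(a, b) on (0.04, 0.29) = 0.04
(A5 | (~A1 & ~A3)) | (~A3 & A4) = max(a, b) on (0.20, 0.04) = 0.20

0.20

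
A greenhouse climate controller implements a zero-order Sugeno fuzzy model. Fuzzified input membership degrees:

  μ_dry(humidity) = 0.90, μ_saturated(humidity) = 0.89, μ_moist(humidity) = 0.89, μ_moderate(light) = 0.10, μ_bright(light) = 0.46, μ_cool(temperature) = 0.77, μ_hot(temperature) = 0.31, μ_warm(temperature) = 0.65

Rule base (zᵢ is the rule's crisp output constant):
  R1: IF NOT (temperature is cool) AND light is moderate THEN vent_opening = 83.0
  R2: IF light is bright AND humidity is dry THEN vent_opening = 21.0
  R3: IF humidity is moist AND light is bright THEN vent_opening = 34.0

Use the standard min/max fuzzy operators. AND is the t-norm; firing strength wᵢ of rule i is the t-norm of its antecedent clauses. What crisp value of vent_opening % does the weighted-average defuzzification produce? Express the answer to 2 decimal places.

R1 (z=83.0): ¬cool=1−0.77=0.23, moderate=0.10; AND[min(a, b)] → w = 0.10
R2 (z=21.0): bright=0.46, dry=0.90; AND[min(a, b)] → w = 0.46
R3 (z=34.0): moist=0.89, bright=0.46; AND[min(a, b)] → w = 0.46
Weighted average = (0.10·83.0 + 0.46·21.0 + 0.46·34.0) / (0.10 + 0.46 + 0.46)
  = 33.6000 / 1.0200 = 32.94

32.94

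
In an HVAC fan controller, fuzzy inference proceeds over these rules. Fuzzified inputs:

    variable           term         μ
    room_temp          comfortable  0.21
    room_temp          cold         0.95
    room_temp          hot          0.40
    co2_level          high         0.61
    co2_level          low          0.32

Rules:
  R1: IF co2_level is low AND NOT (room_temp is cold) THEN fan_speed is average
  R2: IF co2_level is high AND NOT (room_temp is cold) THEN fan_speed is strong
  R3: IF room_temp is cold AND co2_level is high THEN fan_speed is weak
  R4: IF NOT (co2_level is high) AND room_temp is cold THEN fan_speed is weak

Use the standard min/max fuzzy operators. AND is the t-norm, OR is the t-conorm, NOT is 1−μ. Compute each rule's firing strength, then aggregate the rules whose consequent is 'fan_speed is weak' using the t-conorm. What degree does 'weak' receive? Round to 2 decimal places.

R1: low=0.32, ¬cold=1−0.95=0.05; AND[min(a, b)] → w = 0.05
R2: high=0.61, ¬cold=1−0.95=0.05; AND[min(a, b)] → w = 0.05
R3: cold=0.95, high=0.61; AND[min(a, b)] → w = 0.61
R4: ¬high=1−0.61=0.39, cold=0.95; AND[min(a, b)] → w = 0.39
Rules with consequent 'weak': {R3, R4} → strengths 0.61, 0.39
Aggregate via t-conorm [max(a, b)]: 0.61

0.61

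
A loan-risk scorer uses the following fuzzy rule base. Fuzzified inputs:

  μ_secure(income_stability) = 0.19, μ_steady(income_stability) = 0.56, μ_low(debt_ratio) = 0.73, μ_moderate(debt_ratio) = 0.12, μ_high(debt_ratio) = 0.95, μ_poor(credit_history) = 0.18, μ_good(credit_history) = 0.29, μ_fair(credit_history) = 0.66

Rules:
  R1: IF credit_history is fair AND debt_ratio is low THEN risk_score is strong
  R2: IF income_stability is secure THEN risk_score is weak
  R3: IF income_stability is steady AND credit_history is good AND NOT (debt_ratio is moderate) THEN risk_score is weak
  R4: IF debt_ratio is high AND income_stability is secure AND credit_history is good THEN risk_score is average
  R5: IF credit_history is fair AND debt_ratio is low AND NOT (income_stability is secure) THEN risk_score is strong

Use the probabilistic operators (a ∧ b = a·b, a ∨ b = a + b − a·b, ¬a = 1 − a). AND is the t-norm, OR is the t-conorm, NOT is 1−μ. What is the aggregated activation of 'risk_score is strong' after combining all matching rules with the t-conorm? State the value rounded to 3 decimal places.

R1: fair=0.66, low=0.73; AND[a·b] → w = 0.4818
R2: secure=0.19 → w = 0.1900
R3: steady=0.56, good=0.29, ¬moderate=1−0.12=0.88; AND[a·b] → w = 0.1429
R4: high=0.95, secure=0.19, good=0.29; AND[a·b] → w = 0.0523
R5: fair=0.66, low=0.73, ¬secure=1−0.19=0.81; AND[a·b] → w = 0.3903
Rules with consequent 'strong': {R1, R5} → strengths 0.4818, 0.3903
Aggregate via t-conorm [a + b − a·b]: 0.6840

0.684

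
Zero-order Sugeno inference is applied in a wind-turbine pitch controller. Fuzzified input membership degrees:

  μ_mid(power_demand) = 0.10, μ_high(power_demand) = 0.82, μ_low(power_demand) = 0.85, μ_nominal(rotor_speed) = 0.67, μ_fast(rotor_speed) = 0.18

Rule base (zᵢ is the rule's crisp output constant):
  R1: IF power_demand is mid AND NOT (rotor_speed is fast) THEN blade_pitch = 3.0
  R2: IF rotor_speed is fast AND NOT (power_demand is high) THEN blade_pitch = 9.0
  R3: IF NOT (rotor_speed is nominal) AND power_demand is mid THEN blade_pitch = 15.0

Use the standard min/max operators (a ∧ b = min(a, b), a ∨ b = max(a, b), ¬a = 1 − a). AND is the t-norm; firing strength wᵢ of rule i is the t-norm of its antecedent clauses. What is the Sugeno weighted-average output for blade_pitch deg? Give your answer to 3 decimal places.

9.000

R1 (z=3.0): mid=0.10, ¬fast=1−0.18=0.82; AND[min(a, b)] → w = 0.10
R2 (z=9.0): fast=0.18, ¬high=1−0.82=0.18; AND[min(a, b)] → w = 0.18
R3 (z=15.0): ¬nominal=1−0.67=0.33, mid=0.10; AND[min(a, b)] → w = 0.10
Weighted average = (0.10·3.0 + 0.18·9.0 + 0.10·15.0) / (0.10 + 0.18 + 0.10)
  = 3.4200 / 0.3800 = 9.000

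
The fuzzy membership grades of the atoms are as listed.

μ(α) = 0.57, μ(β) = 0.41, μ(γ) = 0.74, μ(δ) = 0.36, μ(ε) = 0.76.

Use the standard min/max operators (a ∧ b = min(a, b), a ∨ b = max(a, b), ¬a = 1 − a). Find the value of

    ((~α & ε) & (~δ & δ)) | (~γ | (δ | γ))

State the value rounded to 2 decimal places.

~α = 1 − 0.57 = 0.43
~α & ε = min(a, b) on (0.43, 0.76) = 0.43
~δ = 1 − 0.36 = 0.64
~δ & δ = min(a, b) on (0.64, 0.36) = 0.36
(~α & ε) & (~δ & δ) = min(a, b) on (0.43, 0.36) = 0.36
~γ = 1 − 0.74 = 0.26
δ | γ = max(a, b) on (0.36, 0.74) = 0.74
~γ | (δ | γ) = max(a, b) on (0.26, 0.74) = 0.74
((~α & ε) & (~δ & δ)) | (~γ | (δ | γ)) = max(a, b) on (0.36, 0.74) = 0.74

0.74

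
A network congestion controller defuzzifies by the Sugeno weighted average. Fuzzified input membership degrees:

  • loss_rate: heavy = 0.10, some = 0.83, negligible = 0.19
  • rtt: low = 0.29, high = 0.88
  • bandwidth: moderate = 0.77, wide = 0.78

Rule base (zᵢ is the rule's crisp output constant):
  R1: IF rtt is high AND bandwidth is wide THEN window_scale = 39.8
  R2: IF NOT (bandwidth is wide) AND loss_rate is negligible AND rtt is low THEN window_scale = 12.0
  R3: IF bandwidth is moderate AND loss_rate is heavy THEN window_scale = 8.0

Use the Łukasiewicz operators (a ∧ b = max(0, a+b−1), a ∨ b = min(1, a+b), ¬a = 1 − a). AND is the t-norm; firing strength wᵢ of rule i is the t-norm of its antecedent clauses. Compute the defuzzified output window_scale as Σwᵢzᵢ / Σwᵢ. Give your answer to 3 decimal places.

39.800

R1 (z=39.8): high=0.88, wide=0.78; AND[max(0, a+b−1)] → w = 0.66
R2 (z=12.0): ¬wide=1−0.78=0.22, negligible=0.19, low=0.29; AND[max(0, a+b−1)] → w = 0.00
R3 (z=8.0): moderate=0.77, heavy=0.10; AND[max(0, a+b−1)] → w = 0.00
Weighted average = (0.66·39.8 + 0.00·12.0 + 0.00·8.0) / (0.66 + 0.00 + 0.00)
  = 26.2680 / 0.6600 = 39.800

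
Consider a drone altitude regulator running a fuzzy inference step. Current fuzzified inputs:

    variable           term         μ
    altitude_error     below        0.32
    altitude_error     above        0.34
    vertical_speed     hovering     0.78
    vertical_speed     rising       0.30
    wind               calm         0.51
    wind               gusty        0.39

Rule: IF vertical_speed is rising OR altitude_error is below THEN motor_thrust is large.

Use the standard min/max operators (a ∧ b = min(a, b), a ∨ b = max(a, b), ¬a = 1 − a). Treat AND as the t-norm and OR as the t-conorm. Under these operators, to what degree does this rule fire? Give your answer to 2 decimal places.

firing strength: rising=0.30, below=0.32; OR[max(a, b)] → w = 0.32

0.32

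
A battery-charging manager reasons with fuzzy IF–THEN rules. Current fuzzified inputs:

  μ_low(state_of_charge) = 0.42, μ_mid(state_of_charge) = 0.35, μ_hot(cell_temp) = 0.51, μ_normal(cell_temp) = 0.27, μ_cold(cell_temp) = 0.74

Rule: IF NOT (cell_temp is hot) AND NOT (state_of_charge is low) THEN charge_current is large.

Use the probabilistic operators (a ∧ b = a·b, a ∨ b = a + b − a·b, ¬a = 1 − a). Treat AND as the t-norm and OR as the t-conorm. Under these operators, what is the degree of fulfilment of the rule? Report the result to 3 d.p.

0.284

firing strength: ¬hot=1−0.51=0.49, ¬low=1−0.42=0.58; AND[a·b] → w = 0.2842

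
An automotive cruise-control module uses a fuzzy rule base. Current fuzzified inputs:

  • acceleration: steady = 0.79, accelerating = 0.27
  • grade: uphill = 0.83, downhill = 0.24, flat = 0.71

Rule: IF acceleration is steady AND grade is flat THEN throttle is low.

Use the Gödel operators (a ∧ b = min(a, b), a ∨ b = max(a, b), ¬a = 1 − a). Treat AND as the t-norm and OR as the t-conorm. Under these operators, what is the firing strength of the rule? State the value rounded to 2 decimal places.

0.71

firing strength: steady=0.79, flat=0.71; AND[min(a, b)] → w = 0.71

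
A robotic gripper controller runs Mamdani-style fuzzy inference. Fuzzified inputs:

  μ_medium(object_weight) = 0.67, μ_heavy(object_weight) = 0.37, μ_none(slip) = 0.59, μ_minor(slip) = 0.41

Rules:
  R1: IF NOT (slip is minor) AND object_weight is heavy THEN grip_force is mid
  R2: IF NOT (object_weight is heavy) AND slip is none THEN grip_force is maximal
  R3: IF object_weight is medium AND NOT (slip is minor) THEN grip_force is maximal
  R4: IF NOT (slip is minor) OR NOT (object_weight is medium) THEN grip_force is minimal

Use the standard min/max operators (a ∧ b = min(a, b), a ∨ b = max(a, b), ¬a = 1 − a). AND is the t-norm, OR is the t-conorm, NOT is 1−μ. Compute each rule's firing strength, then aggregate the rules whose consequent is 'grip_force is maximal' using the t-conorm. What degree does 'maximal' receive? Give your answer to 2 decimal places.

0.59

R1: ¬minor=1−0.41=0.59, heavy=0.37; AND[min(a, b)] → w = 0.37
R2: ¬heavy=1−0.37=0.63, none=0.59; AND[min(a, b)] → w = 0.59
R3: medium=0.67, ¬minor=1−0.41=0.59; AND[min(a, b)] → w = 0.59
R4: ¬minor=1−0.41=0.59, ¬medium=1−0.67=0.33; OR[max(a, b)] → w = 0.59
Rules with consequent 'maximal': {R2, R3} → strengths 0.59, 0.59
Aggregate via t-conorm [max(a, b)]: 0.59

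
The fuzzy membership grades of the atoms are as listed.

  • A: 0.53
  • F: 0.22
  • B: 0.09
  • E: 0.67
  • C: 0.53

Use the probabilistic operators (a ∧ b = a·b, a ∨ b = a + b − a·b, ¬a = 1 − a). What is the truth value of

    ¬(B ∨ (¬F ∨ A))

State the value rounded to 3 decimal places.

¬F = 1 − 0.2200 = 0.7800
¬F ∨ A = a + b − a·b on (0.7800, 0.5300) = 0.8966
B ∨ (¬F ∨ A) = a + b − a·b on (0.0900, 0.8966) = 0.9059
¬(B ∨ (¬F ∨ A)) = 1 − 0.9059 = 0.0941

0.094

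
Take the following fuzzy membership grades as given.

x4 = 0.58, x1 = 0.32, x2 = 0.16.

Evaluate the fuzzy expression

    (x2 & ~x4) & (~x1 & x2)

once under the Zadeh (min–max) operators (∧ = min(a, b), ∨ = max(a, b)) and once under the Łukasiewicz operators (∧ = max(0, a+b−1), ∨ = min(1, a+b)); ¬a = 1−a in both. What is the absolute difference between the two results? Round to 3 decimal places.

Under Zadeh (min–max):
  ~x4 = 1 − 0.58 = 0.42
  x2 & ~x4 = min(a, b) on (0.16, 0.42) = 0.16
  ~x1 = 1 − 0.32 = 0.68
  ~x1 & x2 = min(a, b) on (0.68, 0.16) = 0.16
  (x2 & ~x4) & (~x1 & x2) = min(a, b) on (0.16, 0.16) = 0.16
  → value = 0.1600
Under Łukasiewicz:
  ~x4 = 1 − 0.58 = 0.42
  x2 & ~x4 = max(0, a+b−1) on (0.16, 0.42) = 0.00
  ~x1 = 1 − 0.32 = 0.68
  ~x1 & x2 = max(0, a+b−1) on (0.68, 0.16) = 0.00
  (x2 & ~x4) & (~x1 & x2) = max(0, a+b−1) on (0.00, 0.00) = 0.00
  → value = 0.0000
|0.1600 − 0.0000| = 0.160

0.160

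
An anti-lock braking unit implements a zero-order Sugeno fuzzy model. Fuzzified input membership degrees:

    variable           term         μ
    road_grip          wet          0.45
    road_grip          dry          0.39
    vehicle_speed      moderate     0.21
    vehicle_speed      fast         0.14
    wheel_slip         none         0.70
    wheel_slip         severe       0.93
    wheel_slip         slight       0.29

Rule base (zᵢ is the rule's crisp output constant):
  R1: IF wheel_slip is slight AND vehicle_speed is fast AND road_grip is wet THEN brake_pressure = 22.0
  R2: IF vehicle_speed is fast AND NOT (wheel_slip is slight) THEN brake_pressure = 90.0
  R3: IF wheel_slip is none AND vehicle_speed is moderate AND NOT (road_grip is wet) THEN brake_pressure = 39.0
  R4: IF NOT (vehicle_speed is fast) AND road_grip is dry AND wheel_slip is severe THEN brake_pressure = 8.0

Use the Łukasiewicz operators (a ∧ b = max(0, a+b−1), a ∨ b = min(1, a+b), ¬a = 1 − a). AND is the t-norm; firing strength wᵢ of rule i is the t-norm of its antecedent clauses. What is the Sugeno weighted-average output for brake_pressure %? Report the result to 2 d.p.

8.00

R1 (z=22.0): slight=0.29, fast=0.14, wet=0.45; AND[max(0, a+b−1)] → w = 0.00
R2 (z=90.0): fast=0.14, ¬slight=1−0.29=0.71; AND[max(0, a+b−1)] → w = 0.00
R3 (z=39.0): none=0.70, moderate=0.21, ¬wet=1−0.45=0.55; AND[max(0, a+b−1)] → w = 0.00
R4 (z=8.0): ¬fast=1−0.14=0.86, dry=0.39, severe=0.93; AND[max(0, a+b−1)] → w = 0.18
Weighted average = (0.00·22.0 + 0.00·90.0 + 0.00·39.0 + 0.18·8.0) / (0.00 + 0.00 + 0.00 + 0.18)
  = 1.4400 / 0.1800 = 8.00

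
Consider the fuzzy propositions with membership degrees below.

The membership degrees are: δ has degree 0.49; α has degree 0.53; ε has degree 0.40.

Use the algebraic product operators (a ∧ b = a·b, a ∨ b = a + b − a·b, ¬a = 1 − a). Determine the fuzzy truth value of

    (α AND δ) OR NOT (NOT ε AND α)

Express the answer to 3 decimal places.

0.765

α AND δ = a·b on (0.5300, 0.4900) = 0.2597
NOT ε = 1 − 0.4000 = 0.6000
NOT ε AND α = a·b on (0.6000, 0.5300) = 0.3180
NOT (NOT ε AND α) = 1 − 0.3180 = 0.6820
(α AND δ) OR NOT (NOT ε AND α) = a + b − a·b on (0.2597, 0.6820) = 0.7646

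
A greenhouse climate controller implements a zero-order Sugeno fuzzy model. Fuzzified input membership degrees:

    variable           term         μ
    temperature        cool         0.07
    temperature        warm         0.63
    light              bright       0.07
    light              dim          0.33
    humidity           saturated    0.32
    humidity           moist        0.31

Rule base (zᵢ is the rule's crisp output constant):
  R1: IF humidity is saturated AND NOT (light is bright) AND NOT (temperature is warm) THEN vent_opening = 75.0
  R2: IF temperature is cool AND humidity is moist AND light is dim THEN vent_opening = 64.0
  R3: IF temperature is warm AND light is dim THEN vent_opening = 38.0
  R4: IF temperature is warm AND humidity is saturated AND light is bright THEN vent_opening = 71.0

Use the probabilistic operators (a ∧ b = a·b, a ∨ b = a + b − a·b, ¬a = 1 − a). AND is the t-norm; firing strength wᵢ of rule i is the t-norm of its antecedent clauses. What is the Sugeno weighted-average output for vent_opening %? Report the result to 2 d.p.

R1 (z=75.0): saturated=0.32, ¬bright=1−0.07=0.93, ¬warm=1−0.63=0.37; AND[a·b] → w = 0.1101
R2 (z=64.0): cool=0.07, moist=0.31, dim=0.33; AND[a·b] → w = 0.0072
R3 (z=38.0): warm=0.63, dim=0.33; AND[a·b] → w = 0.2079
R4 (z=71.0): warm=0.63, saturated=0.32, bright=0.07; AND[a·b] → w = 0.0141
Weighted average = (0.1101·75.0 + 0.0072·64.0 + 0.2079·38.0 + 0.0141·71.0) / (0.1101 + 0.0072 + 0.2079 + 0.0141)
  = 17.6189 / 0.3393 = 51.93

51.93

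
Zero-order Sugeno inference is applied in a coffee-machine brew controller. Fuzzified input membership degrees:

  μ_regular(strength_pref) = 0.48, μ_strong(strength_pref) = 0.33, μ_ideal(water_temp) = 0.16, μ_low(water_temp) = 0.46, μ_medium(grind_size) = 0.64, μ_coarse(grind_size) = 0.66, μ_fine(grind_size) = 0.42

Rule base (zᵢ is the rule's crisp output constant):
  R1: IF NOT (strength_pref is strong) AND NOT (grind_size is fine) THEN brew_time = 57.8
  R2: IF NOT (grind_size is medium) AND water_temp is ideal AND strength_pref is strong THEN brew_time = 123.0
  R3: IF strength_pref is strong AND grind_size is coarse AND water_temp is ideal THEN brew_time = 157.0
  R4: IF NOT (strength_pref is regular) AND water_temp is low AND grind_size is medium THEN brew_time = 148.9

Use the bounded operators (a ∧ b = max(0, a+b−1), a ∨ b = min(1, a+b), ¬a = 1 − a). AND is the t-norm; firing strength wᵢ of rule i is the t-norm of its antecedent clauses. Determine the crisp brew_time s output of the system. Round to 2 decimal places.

57.80

R1 (z=57.8): ¬strong=1−0.33=0.67, ¬fine=1−0.42=0.58; AND[max(0, a+b−1)] → w = 0.25
R2 (z=123.0): ¬medium=1−0.64=0.36, ideal=0.16, strong=0.33; AND[max(0, a+b−1)] → w = 0.00
R3 (z=157.0): strong=0.33, coarse=0.66, ideal=0.16; AND[max(0, a+b−1)] → w = 0.00
R4 (z=148.9): ¬regular=1−0.48=0.52, low=0.46, medium=0.64; AND[max(0, a+b−1)] → w = 0.00
Weighted average = (0.25·57.8 + 0.00·123.0 + 0.00·157.0 + 0.00·148.9) / (0.25 + 0.00 + 0.00 + 0.00)
  = 14.4500 / 0.2500 = 57.80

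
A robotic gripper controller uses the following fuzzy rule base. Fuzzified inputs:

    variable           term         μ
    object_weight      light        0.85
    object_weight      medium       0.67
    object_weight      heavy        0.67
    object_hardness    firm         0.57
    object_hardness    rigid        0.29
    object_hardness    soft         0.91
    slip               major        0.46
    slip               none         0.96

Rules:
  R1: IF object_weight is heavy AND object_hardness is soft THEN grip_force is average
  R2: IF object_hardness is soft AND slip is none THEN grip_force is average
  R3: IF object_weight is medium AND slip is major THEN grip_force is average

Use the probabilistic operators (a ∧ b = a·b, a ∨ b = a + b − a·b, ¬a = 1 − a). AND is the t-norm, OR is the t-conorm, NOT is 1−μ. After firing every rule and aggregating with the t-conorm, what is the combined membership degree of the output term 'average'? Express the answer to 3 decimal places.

R1: heavy=0.67, soft=0.91; AND[a·b] → w = 0.6097
R2: soft=0.91, none=0.96; AND[a·b] → w = 0.8736
R3: medium=0.67, major=0.46; AND[a·b] → w = 0.3082
Rules with consequent 'average': {R1, R2, R3} → strengths 0.6097, 0.8736, 0.3082
Aggregate via t-conorm [a + b − a·b]: 0.9659

0.966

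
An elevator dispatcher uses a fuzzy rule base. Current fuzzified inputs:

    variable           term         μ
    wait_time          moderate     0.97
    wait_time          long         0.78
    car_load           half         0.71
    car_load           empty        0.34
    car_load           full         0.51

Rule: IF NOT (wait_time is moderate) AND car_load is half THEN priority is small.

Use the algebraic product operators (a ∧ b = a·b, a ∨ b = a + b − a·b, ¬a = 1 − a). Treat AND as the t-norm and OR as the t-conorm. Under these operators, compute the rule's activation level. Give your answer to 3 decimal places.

0.021

firing strength: ¬moderate=1−0.97=0.03, half=0.71; AND[a·b] → w = 0.0213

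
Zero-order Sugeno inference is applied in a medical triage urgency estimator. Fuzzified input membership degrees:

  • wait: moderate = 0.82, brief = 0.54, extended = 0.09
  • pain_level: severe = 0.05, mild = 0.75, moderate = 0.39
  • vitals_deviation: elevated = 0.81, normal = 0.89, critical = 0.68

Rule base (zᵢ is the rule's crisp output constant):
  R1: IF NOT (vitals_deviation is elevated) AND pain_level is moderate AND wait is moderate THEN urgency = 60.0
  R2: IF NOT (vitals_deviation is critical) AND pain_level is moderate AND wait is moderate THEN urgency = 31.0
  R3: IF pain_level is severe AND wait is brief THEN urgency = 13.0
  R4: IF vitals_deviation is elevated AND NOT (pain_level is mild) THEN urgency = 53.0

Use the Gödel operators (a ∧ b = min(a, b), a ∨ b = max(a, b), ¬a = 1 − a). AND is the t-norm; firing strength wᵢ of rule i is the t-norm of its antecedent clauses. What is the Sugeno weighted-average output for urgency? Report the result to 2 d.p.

43.48

R1 (z=60.0): ¬elevated=1−0.81=0.19, moderate=0.39, moderate=0.82; AND[min(a, b)] → w = 0.19
R2 (z=31.0): ¬critical=1−0.68=0.32, moderate=0.39, moderate=0.82; AND[min(a, b)] → w = 0.32
R3 (z=13.0): severe=0.05, brief=0.54; AND[min(a, b)] → w = 0.05
R4 (z=53.0): elevated=0.81, ¬mild=1−0.75=0.25; AND[min(a, b)] → w = 0.25
Weighted average = (0.19·60.0 + 0.32·31.0 + 0.05·13.0 + 0.25·53.0) / (0.19 + 0.32 + 0.05 + 0.25)
  = 35.2200 / 0.8100 = 43.48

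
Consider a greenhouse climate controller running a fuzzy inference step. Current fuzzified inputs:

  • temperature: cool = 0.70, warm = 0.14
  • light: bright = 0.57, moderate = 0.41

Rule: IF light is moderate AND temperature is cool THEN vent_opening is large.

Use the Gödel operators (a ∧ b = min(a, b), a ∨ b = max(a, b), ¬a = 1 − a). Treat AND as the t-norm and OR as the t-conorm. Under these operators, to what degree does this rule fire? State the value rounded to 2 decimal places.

firing strength: moderate=0.41, cool=0.70; AND[min(a, b)] → w = 0.41

0.41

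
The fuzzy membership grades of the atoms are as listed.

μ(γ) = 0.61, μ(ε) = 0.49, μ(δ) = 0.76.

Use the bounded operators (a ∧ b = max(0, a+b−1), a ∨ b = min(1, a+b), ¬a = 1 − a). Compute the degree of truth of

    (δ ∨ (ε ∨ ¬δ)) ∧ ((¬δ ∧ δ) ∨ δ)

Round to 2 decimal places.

¬δ = 1 − 0.76 = 0.24
ε ∨ ¬δ = min(1, a+b) on (0.49, 0.24) = 0.73
δ ∨ (ε ∨ ¬δ) = min(1, a+b) on (0.76, 0.73) = 1.00
¬δ = 1 − 0.76 = 0.24
¬δ ∧ δ = max(0, a+b−1) on (0.24, 0.76) = 0.00
(¬δ ∧ δ) ∨ δ = min(1, a+b) on (0.00, 0.76) = 0.76
(δ ∨ (ε ∨ ¬δ)) ∧ ((¬δ ∧ δ) ∨ δ) = max(0, a+b−1) on (1.00, 0.76) = 0.76

0.76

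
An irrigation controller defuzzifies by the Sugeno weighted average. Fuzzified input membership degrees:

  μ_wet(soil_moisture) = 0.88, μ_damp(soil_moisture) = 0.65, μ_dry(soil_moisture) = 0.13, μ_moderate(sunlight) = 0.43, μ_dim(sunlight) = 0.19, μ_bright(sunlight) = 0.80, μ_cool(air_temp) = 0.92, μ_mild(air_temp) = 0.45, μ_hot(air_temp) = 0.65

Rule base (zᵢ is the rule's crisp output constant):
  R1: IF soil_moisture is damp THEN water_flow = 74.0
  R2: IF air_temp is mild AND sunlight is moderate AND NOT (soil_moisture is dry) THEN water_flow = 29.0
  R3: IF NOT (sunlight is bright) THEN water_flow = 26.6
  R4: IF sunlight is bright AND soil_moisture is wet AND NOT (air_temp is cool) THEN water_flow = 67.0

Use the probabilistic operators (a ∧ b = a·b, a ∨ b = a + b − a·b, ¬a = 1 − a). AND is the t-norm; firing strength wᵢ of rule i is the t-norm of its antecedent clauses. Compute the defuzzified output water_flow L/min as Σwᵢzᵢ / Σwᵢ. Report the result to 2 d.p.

57.76

R1 (z=74.0): damp=0.65 → w = 0.6500
R2 (z=29.0): mild=0.45, moderate=0.43, ¬dry=1−0.13=0.87; AND[a·b] → w = 0.1683
R3 (z=26.6): ¬bright=1−0.80=0.20 → w = 0.2000
R4 (z=67.0): bright=0.80, wet=0.88, ¬cool=1−0.92=0.08; AND[a·b] → w = 0.0563
Weighted average = (0.6500·74.0 + 0.1683·29.0 + 0.2000·26.6 + 0.0563·67.0) / (0.6500 + 0.1683 + 0.2000 + 0.0563)
  = 62.0754 / 1.0747 = 57.76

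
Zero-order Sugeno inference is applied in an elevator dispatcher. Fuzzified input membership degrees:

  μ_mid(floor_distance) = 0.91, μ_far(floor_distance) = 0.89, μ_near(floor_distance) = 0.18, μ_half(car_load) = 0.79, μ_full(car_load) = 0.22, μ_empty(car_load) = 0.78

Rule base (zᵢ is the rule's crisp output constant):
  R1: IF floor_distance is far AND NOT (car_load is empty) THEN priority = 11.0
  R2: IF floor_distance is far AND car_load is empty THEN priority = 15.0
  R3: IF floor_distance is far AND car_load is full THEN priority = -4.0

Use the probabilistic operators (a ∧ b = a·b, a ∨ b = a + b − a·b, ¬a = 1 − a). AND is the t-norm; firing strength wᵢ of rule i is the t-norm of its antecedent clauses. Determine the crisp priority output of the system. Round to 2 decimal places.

R1 (z=11.0): far=0.89, ¬empty=1−0.78=0.22; AND[a·b] → w = 0.1958
R2 (z=15.0): far=0.89, empty=0.78; AND[a·b] → w = 0.6942
R3 (z=-4.0): far=0.89, full=0.22; AND[a·b] → w = 0.1958
Weighted average = (0.1958·11.0 + 0.6942·15.0 + 0.1958·-4.0) / (0.1958 + 0.6942 + 0.1958)
  = 11.7836 / 1.0858 = 10.85

10.85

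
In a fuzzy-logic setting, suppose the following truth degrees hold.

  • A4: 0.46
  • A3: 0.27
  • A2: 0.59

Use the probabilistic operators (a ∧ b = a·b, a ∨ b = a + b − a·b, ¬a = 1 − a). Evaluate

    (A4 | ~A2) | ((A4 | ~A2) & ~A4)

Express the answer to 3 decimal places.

0.799

~A2 = 1 − 0.5900 = 0.4100
A4 | ~A2 = a + b − a·b on (0.4600, 0.4100) = 0.6814
~A2 = 1 − 0.5900 = 0.4100
A4 | ~A2 = a + b − a·b on (0.4600, 0.4100) = 0.6814
~A4 = 1 − 0.4600 = 0.5400
(A4 | ~A2) & ~A4 = a·b on (0.6814, 0.5400) = 0.3680
(A4 | ~A2) | ((A4 | ~A2) & ~A4) = a + b − a·b on (0.6814, 0.3680) = 0.7986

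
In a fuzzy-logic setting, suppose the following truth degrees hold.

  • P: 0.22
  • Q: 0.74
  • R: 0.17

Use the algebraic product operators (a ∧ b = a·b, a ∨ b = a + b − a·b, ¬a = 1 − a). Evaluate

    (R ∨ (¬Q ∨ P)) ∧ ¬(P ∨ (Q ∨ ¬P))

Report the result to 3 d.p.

¬Q = 1 − 0.7400 = 0.2600
¬Q ∨ P = a + b − a·b on (0.2600, 0.2200) = 0.4228
R ∨ (¬Q ∨ P) = a + b − a·b on (0.1700, 0.4228) = 0.5209
¬P = 1 − 0.2200 = 0.7800
Q ∨ ¬P = a + b − a·b on (0.7400, 0.7800) = 0.9428
P ∨ (Q ∨ ¬P) = a + b − a·b on (0.2200, 0.9428) = 0.9554
¬(P ∨ (Q ∨ ¬P)) = 1 − 0.9554 = 0.0446
(R ∨ (¬Q ∨ P)) ∧ ¬(P ∨ (Q ∨ ¬P)) = a·b on (0.5209, 0.0446) = 0.0232

0.023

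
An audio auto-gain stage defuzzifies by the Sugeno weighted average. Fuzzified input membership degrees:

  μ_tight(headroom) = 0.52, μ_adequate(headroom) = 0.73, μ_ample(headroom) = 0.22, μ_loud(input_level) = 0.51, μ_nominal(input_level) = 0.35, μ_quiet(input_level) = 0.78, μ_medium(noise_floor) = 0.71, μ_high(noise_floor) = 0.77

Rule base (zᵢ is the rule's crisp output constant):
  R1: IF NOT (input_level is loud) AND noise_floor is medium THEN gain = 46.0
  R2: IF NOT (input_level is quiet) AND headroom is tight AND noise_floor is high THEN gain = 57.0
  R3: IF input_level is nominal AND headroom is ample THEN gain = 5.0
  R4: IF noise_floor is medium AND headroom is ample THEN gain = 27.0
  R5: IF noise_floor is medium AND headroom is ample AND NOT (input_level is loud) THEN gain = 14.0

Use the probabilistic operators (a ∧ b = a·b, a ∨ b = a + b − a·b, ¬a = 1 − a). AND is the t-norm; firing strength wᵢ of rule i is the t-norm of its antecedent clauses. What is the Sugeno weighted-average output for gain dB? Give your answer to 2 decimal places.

R1 (z=46.0): ¬loud=1−0.51=0.49, medium=0.71; AND[a·b] → w = 0.3479
R2 (z=57.0): ¬quiet=1−0.78=0.22, tight=0.52, high=0.77; AND[a·b] → w = 0.0881
R3 (z=5.0): nominal=0.35, ample=0.22; AND[a·b] → w = 0.0770
R4 (z=27.0): medium=0.71, ample=0.22; AND[a·b] → w = 0.1562
R5 (z=14.0): medium=0.71, ample=0.22, ¬loud=1−0.51=0.49; AND[a·b] → w = 0.0765
Weighted average = (0.3479·46.0 + 0.0881·57.0 + 0.0770·5.0 + 0.1562·27.0 + 0.0765·14.0) / (0.3479 + 0.0881 + 0.0770 + 0.1562 + 0.0765)
  = 26.6983 / 0.7457 = 35.80

35.80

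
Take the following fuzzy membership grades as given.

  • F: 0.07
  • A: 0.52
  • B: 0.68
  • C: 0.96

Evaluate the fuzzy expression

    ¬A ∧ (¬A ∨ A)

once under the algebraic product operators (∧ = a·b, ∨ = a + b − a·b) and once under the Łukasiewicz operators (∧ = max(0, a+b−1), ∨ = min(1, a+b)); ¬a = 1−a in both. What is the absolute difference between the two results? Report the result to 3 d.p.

0.120

Under algebraic product:
  ¬A = 1 − 0.5200 = 0.4800
  ¬A = 1 − 0.5200 = 0.4800
  ¬A ∨ A = a + b − a·b on (0.4800, 0.5200) = 0.7504
  ¬A ∧ (¬A ∨ A) = a·b on (0.4800, 0.7504) = 0.3602
  → value = 0.3602
Under Łukasiewicz:
  ¬A = 1 − 0.52 = 0.48
  ¬A = 1 − 0.52 = 0.48
  ¬A ∨ A = min(1, a+b) on (0.48, 0.52) = 1.00
  ¬A ∧ (¬A ∨ A) = max(0, a+b−1) on (0.48, 1.00) = 0.48
  → value = 0.4800
|0.3602 − 0.4800| = 0.120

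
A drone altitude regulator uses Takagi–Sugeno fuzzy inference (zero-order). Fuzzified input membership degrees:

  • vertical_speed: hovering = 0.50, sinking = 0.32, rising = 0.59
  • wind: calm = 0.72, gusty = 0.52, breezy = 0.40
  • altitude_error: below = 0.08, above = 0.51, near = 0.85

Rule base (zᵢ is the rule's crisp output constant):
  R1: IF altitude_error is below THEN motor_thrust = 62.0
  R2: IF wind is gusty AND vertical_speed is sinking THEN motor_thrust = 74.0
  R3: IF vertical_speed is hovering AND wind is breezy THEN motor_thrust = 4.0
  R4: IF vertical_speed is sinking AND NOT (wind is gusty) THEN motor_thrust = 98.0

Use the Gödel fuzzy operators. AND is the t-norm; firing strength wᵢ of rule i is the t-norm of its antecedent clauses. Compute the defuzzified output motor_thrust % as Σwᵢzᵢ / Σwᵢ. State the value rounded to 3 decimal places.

R1 (z=62.0): below=0.08 → w = 0.08
R2 (z=74.0): gusty=0.52, sinking=0.32; AND[min(a, b)] → w = 0.32
R3 (z=4.0): hovering=0.50, breezy=0.40; AND[min(a, b)] → w = 0.40
R4 (z=98.0): sinking=0.32, ¬gusty=1−0.52=0.48; AND[min(a, b)] → w = 0.32
Weighted average = (0.08·62.0 + 0.32·74.0 + 0.40·4.0 + 0.32·98.0) / (0.08 + 0.32 + 0.40 + 0.32)
  = 61.6000 / 1.1200 = 55.000

55.000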